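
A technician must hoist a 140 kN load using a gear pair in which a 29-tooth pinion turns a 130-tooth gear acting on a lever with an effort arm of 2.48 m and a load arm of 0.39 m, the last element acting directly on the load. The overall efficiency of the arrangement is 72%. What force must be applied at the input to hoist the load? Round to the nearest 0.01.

Gear pair MA = 130/29 = 4.4828.
Lever MA = effort arm / load arm = 2.48/0.39 = 6.359.
Combined ideal MA = 4.4828 × 6.359 = 28.506.
Actual MA = 28.506 × 0.72 = 20.524.
Effort = load / actual MA = 140 / 20.524 = 6.8212 kN.

6.82 kN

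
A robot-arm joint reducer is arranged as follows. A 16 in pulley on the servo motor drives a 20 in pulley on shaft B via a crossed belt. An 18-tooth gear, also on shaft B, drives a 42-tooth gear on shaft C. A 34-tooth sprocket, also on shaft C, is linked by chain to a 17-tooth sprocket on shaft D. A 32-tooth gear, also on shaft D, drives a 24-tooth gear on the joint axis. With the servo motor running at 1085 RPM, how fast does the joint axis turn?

the servo motor → shaft B (belt, 20/16): 1085 ÷ 1.25 = 868 RPM
shaft B → shaft C (gear mesh, 42/18): 868 ÷ 2.3333 = 372 RPM
shaft C → shaft D (chain, 17/34): 372 ÷ 0.5 = 744 RPM
shaft D → the joint axis (gear mesh, 24/32): 744 ÷ 0.75 = 992 RPM

992 RPM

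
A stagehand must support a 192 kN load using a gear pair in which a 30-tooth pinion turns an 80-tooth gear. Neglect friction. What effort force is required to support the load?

72 kN

Gear pair MA = 80/30 = 2.6667.
Effort = load / MA = 192 / 2.6667 = 72 kN.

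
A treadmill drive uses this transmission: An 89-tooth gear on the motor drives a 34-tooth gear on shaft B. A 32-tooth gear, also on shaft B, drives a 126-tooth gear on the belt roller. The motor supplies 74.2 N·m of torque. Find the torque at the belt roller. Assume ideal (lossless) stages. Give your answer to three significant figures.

gear mesh 34/89 = 0.38202 → τ = 74.2·0.38202 = 28.346 N·m
gear mesh 126/32 = 3.9375 → τ = 28.346·3.9375 = 111.61 N·m

112 N·m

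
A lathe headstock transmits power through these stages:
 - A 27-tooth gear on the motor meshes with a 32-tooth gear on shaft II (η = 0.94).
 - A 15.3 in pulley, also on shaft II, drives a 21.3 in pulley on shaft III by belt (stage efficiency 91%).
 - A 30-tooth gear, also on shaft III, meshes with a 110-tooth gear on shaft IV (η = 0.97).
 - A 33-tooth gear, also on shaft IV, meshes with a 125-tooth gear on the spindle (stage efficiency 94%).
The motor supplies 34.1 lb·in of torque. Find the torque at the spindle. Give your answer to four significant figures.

609.5 lb·in

gear mesh 32/27 = 1.1852 → τ = 34.1·1.1852·0.94 = 37.99 lb·in
belt 21.3/15.3 = 1.3922 → τ = 37.99·1.3922·0.91 = 48.128 lb·in
gear mesh 110/30 = 3.6667 → τ = 48.128·3.6667·0.97 = 171.18 lb·in
gear mesh 125/33 = 3.7879 → τ = 171.18·3.7879·0.94 = 609.49 lb·in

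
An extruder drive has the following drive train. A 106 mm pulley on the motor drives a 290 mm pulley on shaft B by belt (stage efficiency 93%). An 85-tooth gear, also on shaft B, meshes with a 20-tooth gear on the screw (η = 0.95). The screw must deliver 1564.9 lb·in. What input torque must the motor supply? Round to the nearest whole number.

Overall ratio R = 2.7358 × 0.23529 = 0.64373; overall efficiency η = 0.93 × 0.95 = 0.8835.
Input torque = output torque / (R × η) = 1564.9 / (0.64373 × 0.8835) = 2751.5 lb·in.

2752 lb·in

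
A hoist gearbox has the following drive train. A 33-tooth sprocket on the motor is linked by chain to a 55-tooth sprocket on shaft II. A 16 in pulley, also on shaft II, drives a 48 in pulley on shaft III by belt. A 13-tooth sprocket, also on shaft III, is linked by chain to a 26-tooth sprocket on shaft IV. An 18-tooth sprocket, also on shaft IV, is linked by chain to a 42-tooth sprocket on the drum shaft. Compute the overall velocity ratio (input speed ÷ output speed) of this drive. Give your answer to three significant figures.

Each stage contributes driven/driver: chain 55/33 = 1.6667, belt 48/16 = 3, chain 26/13 = 2, chain 42/18 = 2.3333.
Overall: 1.6667 × 3 × 2 × 2.3333 = 23.333.

23.3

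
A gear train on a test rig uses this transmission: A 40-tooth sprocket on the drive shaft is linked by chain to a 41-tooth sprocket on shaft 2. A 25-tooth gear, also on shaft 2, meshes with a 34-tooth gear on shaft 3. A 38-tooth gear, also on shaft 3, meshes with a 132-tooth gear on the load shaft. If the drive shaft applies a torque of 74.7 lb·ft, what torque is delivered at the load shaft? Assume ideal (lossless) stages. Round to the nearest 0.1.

Chain: ratio = 41/40 = 1.025; torque at shaft 2 = 74.7 × 1.025 = 76.567 lb·ft.
Gear mesh: ratio = 34/25 = 1.36; torque at shaft 3 = 76.567 × 1.36 = 104.13 lb·ft.
Gear mesh: ratio = 132/38 = 3.4737; torque at the load shaft = 104.13 × 3.4737 = 361.72 lb·ft.

361.7 lb·ft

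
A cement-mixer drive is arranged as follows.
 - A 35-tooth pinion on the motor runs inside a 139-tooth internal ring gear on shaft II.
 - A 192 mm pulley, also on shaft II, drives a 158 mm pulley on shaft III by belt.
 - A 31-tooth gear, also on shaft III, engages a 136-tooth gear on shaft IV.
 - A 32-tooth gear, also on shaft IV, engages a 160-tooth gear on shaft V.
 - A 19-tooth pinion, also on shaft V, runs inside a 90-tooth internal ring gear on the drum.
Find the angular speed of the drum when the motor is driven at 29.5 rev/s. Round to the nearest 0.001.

the motor → shaft II (internal gear, 139/35): 29.5 ÷ 3.9714 = 7.4281 rev/s
shaft II → shaft III (belt, 158/192): 7.4281 ÷ 0.82292 = 9.0265 rev/s
shaft III → shaft IV (gear mesh, 136/31): 9.0265 ÷ 4.3871 = 2.0575 rev/s
shaft IV → shaft V (gear mesh, 160/32): 2.0575 ÷ 5 = 0.4115 rev/s
shaft V → the drum (internal gear, 90/19): 0.4115 ÷ 4.7368 = 0.086873 rev/s

0.087 rev/s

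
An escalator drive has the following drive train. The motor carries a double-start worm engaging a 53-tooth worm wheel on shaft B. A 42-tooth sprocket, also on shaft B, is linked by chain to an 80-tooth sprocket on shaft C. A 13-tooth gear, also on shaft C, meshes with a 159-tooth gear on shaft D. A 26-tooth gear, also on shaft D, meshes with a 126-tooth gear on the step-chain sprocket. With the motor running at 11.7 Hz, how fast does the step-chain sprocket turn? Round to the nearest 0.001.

0.004 Hz

Worm: ratio = 53/2 = 26.5, so shaft B turns at 11.7 / 26.5 = 0.44151 Hz.
Chain: ratio = 80/42 = 1.9048, so shaft C turns at 0.44151 / 1.9048 = 0.23179 Hz.
Gear mesh: ratio = 159/13 = 12.231, so shaft D turns at 0.23179 / 12.231 = 0.018952 Hz.
Gear mesh: ratio = 126/26 = 4.8462, so the step-chain sprocket turns at 0.018952 / 4.8462 = 0.0039106 Hz.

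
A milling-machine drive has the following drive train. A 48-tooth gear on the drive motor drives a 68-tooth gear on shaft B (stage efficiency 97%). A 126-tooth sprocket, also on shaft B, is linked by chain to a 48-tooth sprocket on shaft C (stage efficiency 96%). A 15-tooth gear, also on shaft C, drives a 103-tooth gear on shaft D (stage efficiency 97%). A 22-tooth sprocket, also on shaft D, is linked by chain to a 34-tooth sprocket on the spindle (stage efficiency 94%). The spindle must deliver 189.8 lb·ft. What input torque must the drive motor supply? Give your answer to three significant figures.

39.0 lb·ft

Overall ratio R = 1.4167 × 0.38095 × 6.8667 × 1.5455 = 5.7272; overall efficiency η = 0.97 × 0.96 × 0.97 × 0.94 = 0.8491.
Input torque = output torque / (R × η) = 189.8 / (5.7272 × 0.8491) = 39.031 lb·ft.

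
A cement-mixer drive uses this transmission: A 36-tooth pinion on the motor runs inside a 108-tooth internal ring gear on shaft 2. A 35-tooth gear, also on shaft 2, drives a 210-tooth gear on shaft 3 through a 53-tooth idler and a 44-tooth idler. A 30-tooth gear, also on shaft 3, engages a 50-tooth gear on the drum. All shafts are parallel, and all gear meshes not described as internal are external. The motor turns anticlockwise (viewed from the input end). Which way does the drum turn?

anticlockwise

the motor → shaft 2: internal mesh, same direction → CCW.
shaft 2 → shaft 3: driver → idler → idler → driven is 3 external meshes, 3 reversals → CW.
shaft 3 → the drum: external mesh, 1 reversal → CCW.
4 reversals in total — an even number — so the drum turns the same way as the motor.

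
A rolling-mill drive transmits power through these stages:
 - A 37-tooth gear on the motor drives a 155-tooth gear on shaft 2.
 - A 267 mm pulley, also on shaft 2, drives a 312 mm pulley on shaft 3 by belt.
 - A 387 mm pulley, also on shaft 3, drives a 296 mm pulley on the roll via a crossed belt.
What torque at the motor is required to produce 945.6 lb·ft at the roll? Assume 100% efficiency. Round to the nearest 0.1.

Overall ratio R = 4.1892 × 1.1685 × 0.76486 = 3.7442.
Input torque = output torque / R = 945.6 / 3.7442 = 252.55 lb·ft.

252.6 lb·ft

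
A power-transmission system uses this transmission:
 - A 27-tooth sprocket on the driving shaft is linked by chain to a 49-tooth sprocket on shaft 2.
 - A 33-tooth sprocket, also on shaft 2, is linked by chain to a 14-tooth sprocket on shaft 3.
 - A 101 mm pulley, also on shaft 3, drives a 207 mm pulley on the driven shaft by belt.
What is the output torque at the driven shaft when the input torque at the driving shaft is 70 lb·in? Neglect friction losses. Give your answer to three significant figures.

110 lb·in

After the chain (49/27): 70 × 1.8148 = 127.04 lb·in
After the chain (14/33): 127.04 × 0.42424 = 53.895 lb·in
After the belt (207/101): 53.895 × 2.0495 = 110.46 lb·in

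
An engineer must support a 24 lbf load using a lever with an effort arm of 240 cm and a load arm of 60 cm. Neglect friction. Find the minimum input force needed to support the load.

6 lbf

Lever MA = effort arm / load arm = 240/60 = 4.
Effort = load / MA = 24 / 4 = 6 lbf.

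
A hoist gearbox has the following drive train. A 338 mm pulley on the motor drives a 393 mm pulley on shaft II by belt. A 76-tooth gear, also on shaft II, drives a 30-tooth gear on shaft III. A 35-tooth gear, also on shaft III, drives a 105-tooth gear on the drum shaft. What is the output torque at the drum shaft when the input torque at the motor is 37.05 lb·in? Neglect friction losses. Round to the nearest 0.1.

51.0 lb·in

belt 393/338 = 1.1627 → τ = 37.05·1.1627 = 43.079 lb·in
gear mesh 30/76 = 0.39474 → τ = 43.079·0.39474 = 17.005 lb·in
gear mesh 105/35 = 3 → τ = 17.005·3 = 51.014 lb·in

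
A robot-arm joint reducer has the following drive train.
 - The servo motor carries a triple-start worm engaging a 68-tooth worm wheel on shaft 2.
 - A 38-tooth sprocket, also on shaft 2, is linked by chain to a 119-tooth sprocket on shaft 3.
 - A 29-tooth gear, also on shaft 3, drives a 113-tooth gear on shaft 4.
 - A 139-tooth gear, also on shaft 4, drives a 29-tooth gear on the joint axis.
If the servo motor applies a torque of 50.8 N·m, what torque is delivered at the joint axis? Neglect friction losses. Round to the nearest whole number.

worm 68/3 = 22.667 → τ = 50.8·22.667 = 1151.5 N·m
chain 119/38 = 3.1316 → τ = 1151.5·3.1316 = 3605.9 N·m
gear mesh 113/29 = 3.8966 → τ = 3605.9·3.8966 = 14051 N·m
gear mesh 29/139 = 0.20863 → τ = 14051·0.20863 = 2931.4 N·m

2931 N·m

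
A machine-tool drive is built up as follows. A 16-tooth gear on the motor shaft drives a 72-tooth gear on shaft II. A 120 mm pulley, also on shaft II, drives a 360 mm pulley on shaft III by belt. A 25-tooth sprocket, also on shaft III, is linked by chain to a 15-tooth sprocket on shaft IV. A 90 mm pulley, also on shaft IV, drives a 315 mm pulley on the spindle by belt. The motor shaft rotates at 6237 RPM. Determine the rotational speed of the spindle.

220 RPM

gear mesh 72/16 = 4.5 → 6237/4.5 = 1386 RPM
belt 360/120 = 3 → 1386/3 = 462 RPM
chain 15/25 = 0.6 → 462/0.6 = 770 RPM
belt 315/90 = 3.5 → 770/3.5 = 220 RPM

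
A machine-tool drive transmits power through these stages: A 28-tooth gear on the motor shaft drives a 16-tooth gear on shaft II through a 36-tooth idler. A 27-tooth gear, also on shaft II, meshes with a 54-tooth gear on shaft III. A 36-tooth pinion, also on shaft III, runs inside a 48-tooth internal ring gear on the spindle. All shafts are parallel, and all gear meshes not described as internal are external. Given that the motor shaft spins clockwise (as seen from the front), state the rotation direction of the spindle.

anticlockwise

the motor shaft → shaft II: driver → idler → driven is 2 external meshes, 2 reversals → CW.
shaft II → shaft III: external mesh, 1 reversal → CCW.
shaft III → the spindle: internal mesh, same direction → CCW.
3 reversals in total — an odd number — so the spindle turns opposite to the motor shaft.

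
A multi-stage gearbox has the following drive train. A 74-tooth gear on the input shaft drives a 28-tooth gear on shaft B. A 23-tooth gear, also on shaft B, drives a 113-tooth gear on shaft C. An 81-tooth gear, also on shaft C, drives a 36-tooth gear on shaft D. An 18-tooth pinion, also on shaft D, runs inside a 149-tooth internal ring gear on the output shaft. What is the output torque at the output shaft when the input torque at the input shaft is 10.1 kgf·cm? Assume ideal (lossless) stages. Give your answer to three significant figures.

69.1 kgf·cm

After the gear mesh (28/74): 10.1 × 0.37838 = 3.8216 kgf·cm
After the gear mesh (113/23): 3.8216 × 4.913 = 18.776 kgf·cm
After the gear mesh (36/81): 18.776 × 0.44444 = 8.3448 kgf·cm
After the internal gear (149/18): 8.3448 × 8.2778 = 69.076 kgf·cm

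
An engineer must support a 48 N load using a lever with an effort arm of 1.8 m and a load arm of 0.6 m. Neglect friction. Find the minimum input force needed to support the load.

16 N

Lever MA = effort arm / load arm = 1.8/0.6 = 3.
Effort = load / MA = 48 / 3 = 16 N.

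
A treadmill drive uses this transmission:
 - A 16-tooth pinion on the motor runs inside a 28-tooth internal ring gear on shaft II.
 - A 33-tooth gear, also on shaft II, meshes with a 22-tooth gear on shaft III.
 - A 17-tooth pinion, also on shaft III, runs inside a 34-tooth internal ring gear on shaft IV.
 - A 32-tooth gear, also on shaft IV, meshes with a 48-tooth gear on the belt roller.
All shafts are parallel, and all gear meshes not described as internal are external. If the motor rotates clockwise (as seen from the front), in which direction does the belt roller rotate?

the motor → shaft II: internal mesh, same direction → CW.
shaft II → shaft III: external mesh, 1 reversal → CCW.
shaft III → shaft IV: internal mesh, same direction → CCW.
shaft IV → the belt roller: external mesh, 1 reversal → CW.
2 reversals in total — an even number — so the belt roller turns the same way as the motor.

clockwise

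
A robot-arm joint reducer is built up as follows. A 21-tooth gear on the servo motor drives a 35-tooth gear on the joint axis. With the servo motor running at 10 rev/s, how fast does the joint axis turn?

6 rev/s

the servo motor → the joint axis (gear mesh, 35/21): 10 ÷ 1.6667 = 6 rev/s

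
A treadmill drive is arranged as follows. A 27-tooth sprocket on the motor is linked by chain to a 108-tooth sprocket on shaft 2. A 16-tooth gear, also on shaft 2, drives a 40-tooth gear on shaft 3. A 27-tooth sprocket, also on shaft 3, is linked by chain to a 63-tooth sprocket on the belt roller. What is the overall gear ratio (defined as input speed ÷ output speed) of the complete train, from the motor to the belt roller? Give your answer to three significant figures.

23.3

Each stage contributes driven/driver: chain 108/27 = 4, gear mesh 40/16 = 2.5, chain 63/27 = 2.3333.
Overall: 4 × 2.5 × 2.3333 = 23.333.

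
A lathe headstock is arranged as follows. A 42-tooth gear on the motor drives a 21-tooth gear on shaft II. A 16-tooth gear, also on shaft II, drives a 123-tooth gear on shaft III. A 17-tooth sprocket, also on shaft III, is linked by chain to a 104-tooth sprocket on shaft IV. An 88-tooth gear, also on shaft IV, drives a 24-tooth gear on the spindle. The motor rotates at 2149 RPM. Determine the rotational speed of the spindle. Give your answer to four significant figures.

the motor → shaft II (gear mesh, 21/42): 2149 ÷ 0.5 = 4298 RPM
shaft II → shaft III (gear mesh, 123/16): 4298 ÷ 7.6875 = 559.09 RPM
shaft III → shaft IV (chain, 104/17): 559.09 ÷ 6.1176 = 91.39 RPM
shaft IV → the spindle (gear mesh, 24/88): 91.39 ÷ 0.27273 = 335.1 RPM

335.1 RPM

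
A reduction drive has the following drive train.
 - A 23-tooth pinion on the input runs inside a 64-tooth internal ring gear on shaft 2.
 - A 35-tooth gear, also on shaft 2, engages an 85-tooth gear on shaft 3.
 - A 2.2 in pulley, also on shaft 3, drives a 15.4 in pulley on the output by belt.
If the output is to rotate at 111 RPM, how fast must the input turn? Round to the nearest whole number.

Overall ratio R = 2.7826 × 2.4286 × 7 = 47.304.
Required input speed = output speed × R = 111 × 47.304 = 5250.8 RPM.

5251 RPM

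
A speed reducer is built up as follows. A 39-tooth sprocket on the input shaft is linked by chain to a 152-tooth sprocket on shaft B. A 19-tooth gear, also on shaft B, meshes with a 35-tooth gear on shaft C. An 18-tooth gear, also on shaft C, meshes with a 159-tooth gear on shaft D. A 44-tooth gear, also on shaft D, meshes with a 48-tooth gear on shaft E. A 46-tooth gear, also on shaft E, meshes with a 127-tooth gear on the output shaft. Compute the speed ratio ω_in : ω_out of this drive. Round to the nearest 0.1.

Each stage contributes driven/driver: chain 152/39 = 3.8974, gear mesh 35/19 = 1.8421, gear mesh 159/18 = 8.8333, gear mesh 48/44 = 1.0909, gear mesh 127/46 = 2.7609.
Overall: 3.8974 × 1.8421 × 8.8333 × 1.0909 × 2.7609 = 191.01.

191.0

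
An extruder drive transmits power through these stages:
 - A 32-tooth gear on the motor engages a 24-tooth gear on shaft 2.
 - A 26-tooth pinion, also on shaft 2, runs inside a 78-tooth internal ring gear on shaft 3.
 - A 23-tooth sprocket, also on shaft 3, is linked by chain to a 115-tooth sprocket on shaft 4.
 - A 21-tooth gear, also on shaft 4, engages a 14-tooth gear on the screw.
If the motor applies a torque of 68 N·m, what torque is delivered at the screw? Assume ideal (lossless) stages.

510 N·m

Gear mesh: ratio = 24/32 = 0.75; torque at shaft 2 = 68 × 0.75 = 51 N·m.
Internal gear: ratio = 78/26 = 3; torque at shaft 3 = 51 × 3 = 153 N·m.
Chain: ratio = 115/23 = 5; torque at shaft 4 = 153 × 5 = 765 N·m.
Gear mesh: ratio = 14/21 = 0.66667; torque at the screw = 765 × 0.66667 = 510 N·m.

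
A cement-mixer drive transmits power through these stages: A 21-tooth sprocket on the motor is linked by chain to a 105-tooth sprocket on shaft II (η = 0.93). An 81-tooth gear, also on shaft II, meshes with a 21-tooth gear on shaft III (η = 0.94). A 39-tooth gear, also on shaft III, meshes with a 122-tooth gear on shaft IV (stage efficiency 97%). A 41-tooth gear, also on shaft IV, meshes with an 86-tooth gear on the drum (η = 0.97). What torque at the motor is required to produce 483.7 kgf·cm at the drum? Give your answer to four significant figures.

Overall ratio R = 5 × 0.25926 × 3.1282 × 2.0976 = 8.5058; overall efficiency η = 0.93 × 0.94 × 0.97 × 0.97 = 0.8225.
Input torque = output torque / (R × η) = 483.7 / (8.5058 × 0.8225) = 69.137 kgf·cm.

69.14 kgf·cm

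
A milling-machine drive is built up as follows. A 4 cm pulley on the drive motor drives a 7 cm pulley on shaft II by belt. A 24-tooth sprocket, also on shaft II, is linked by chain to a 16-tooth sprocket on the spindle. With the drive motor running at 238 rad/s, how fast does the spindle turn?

belt 7/4 = 1.75 → 238/1.75 = 136 rad/s
chain 16/24 = 0.66667 → 136/0.66667 = 204 rad/s

204 rad/s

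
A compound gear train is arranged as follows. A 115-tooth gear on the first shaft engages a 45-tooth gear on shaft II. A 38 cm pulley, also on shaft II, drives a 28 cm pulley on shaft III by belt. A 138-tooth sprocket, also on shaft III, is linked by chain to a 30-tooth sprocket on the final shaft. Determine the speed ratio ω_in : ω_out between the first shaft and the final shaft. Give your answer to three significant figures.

0.0627

Each stage contributes driven/driver: gear mesh 45/115 = 0.3913, belt 28/38 = 0.73684, chain 30/138 = 0.21739.
Overall: 0.3913 × 0.73684 × 0.21739 = 0.06268.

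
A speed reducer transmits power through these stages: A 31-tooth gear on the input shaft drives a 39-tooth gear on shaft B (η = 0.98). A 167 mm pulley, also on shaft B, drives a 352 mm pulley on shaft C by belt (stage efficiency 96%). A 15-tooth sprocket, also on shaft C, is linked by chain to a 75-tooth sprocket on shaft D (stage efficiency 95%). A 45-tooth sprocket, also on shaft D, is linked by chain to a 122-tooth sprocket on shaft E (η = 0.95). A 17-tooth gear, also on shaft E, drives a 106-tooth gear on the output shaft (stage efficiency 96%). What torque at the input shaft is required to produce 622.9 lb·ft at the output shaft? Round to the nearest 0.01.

Overall ratio R = 1.2581 × 2.1078 × 5 × 2.7111 × 6.2353 = 224.13; overall efficiency η = 0.98 × 0.96 × 0.95 × 0.95 × 0.96 = 0.8151.
Input torque = output torque / (R × η) = 622.9 / (224.13 × 0.8151) = 3.4096 lb·ft.

3.41 lb·ft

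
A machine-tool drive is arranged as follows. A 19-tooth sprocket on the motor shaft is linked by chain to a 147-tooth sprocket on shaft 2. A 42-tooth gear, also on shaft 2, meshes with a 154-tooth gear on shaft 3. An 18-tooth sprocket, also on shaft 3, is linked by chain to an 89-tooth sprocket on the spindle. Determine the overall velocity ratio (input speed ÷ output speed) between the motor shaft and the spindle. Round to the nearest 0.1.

Each stage contributes driven/driver: chain 147/19 = 7.7368, gear mesh 154/42 = 3.6667, chain 89/18 = 4.9444.
Overall: 7.7368 × 3.6667 × 4.9444 = 140.27.

140.3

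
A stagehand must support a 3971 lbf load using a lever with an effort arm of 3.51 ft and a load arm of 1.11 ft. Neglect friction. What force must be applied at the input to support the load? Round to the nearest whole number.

Lever MA = effort arm / load arm = 3.51/1.11 = 3.1622.
Effort = load / MA = 3971 / 3.1622 = 1255.8 lbf.

1256 lbf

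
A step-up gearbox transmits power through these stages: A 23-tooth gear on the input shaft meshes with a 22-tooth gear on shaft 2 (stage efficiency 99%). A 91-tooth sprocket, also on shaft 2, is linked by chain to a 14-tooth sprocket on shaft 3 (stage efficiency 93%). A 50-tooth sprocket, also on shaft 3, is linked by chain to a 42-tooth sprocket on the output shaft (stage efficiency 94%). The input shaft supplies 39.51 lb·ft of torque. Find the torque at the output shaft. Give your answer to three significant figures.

4.23 lb·ft

After the gear mesh (22/23): 39.51 × 0.95652 × 0.99 = 37.414 lb·ft
After the chain (14/91): 37.414 × 0.15385 × 0.93 = 5.3531 lb·ft
After the chain (42/50): 5.3531 × 0.84 × 0.94 = 4.2268 lb·ft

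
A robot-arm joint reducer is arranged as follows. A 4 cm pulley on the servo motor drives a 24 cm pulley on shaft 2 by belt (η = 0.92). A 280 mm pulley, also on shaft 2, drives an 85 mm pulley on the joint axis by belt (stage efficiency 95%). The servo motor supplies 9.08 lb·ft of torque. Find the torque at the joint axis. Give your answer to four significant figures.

Belt: ratio = 24/4 = 6; torque at shaft 2 = 9.08 × 6 × 0.92 = 50.122 lb·ft.
Belt: ratio = 85/280 = 0.30357; torque at the joint axis = 50.122 × 0.30357 × 0.95 = 14.455 lb·ft.

14.45 lb·ft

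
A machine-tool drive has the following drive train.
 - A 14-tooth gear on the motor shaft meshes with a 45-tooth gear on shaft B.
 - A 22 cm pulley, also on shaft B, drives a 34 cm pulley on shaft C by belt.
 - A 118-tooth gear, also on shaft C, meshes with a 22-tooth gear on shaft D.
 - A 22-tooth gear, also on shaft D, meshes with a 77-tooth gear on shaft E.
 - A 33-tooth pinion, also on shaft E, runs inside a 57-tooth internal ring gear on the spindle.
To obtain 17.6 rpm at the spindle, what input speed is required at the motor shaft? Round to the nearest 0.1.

98.5 rpm

Overall ratio R = 3.2143 × 1.5455 × 0.18644 × 3.5 × 1.7273 = 5.599.
Required input speed = output speed × R = 17.6 × 5.599 = 98.542 rpm.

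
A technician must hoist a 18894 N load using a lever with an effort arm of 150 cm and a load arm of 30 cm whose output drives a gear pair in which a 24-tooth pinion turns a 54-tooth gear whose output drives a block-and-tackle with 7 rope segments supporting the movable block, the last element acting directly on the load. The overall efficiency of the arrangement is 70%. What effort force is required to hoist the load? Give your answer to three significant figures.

Lever MA = effort arm / load arm = 150/30 = 5.
Gear pair MA = 54/24 = 2.25.
Block-and-tackle MA = number of supporting rope parts = 7.
Combined ideal MA = 5 × 2.25 × 7 = 78.75.
Actual MA = 78.75 × 0.70 = 55.125.
Effort = load / actual MA = 18894 / 55.125 = 342.75 N.

343 N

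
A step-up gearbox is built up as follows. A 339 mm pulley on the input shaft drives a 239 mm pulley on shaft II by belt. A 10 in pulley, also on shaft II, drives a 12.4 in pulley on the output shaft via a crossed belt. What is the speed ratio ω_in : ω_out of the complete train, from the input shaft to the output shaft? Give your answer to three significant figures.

0.874

Each stage contributes driven/driver: belt 239/339 = 0.70501, belt 12.4/10 = 1.24.
Overall: 0.70501 × 1.24 = 0.87422.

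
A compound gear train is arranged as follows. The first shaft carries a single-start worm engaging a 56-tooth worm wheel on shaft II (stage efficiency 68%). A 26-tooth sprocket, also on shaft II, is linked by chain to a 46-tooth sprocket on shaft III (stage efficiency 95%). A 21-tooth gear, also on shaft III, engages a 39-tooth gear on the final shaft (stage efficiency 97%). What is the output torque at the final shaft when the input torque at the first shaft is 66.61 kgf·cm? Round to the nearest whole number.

Worm: ratio = 56/1 = 56; torque at shaft II = 66.61 × 56 × 0.68 = 2536.5 kgf·cm.
Chain: ratio = 46/26 = 1.7692; torque at shaft III = 2536.5 × 1.7692 × 0.95 = 4263.3 kgf·cm.
Gear mesh: ratio = 39/21 = 1.8571; torque at the final shaft = 4263.3 × 1.8571 × 0.97 = 7680 kgf·cm.

7680 kgf·cm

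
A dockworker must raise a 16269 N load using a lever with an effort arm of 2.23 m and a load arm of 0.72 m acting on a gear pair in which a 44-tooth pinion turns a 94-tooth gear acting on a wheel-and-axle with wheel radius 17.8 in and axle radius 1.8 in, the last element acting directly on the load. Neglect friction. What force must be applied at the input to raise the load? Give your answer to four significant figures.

Lever MA = effort arm / load arm = 2.23/0.72 = 3.0972.
Gear pair MA = 94/44 = 2.1364.
Wheel-and-axle MA = R/r = 17.8/1.8 = 9.8889.
Combined ideal MA = 3.0972 × 2.1364 × 9.8889 = 65.433.
Effort = load / MA = 16269 / 65.433 = 248.64 N.

248.6 N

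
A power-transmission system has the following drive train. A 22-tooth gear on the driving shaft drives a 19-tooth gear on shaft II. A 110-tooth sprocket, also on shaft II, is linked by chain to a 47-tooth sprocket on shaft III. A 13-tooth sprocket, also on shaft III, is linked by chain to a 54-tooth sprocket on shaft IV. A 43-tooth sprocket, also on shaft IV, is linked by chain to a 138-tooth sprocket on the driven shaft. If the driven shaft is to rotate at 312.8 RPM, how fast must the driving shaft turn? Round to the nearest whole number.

Overall ratio R = 0.86364 × 0.42727 × 4.1538 × 3.2093 = 4.9192.
Required input speed = output speed × R = 312.8 × 4.9192 = 1538.7 RPM.

1539 RPM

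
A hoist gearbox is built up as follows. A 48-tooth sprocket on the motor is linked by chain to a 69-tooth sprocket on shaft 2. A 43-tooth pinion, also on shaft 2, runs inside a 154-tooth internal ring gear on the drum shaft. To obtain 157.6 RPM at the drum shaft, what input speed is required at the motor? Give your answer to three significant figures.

811 RPM

Overall ratio R = 1.4375 × 3.5814 = 5.1483.
Required input speed = output speed × R = 157.6 × 5.1483 = 811.37 RPM.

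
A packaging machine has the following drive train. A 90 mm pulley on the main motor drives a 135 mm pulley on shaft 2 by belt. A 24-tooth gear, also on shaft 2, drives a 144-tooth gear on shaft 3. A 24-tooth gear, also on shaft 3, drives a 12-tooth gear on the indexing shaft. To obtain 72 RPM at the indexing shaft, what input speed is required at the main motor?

324 RPM

Overall ratio R = 1.5 × 6 × 0.5 = 4.5.
Required input speed = output speed × R = 72 × 4.5 = 324 RPM.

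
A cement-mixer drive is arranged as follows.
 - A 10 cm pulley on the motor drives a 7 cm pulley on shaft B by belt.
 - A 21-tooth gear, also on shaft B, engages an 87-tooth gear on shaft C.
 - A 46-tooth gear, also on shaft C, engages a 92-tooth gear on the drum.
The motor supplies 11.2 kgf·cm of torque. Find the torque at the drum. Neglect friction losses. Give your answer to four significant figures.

64.96 kgf·cm

After the belt (7/10): 11.2 × 0.7 = 7.84 kgf·cm
After the gear mesh (87/21): 7.84 × 4.1429 = 32.48 kgf·cm
After the gear mesh (92/46): 32.48 × 2 = 64.96 kgf·cm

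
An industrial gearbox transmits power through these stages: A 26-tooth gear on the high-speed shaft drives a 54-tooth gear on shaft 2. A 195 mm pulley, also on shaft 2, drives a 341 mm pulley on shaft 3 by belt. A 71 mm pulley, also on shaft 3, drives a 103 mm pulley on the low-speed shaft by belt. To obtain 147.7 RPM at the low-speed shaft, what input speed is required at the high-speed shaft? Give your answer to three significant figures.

778 RPM

Overall ratio R = 2.0769 × 1.7487 × 1.4507 = 5.2689.
Required input speed = output speed × R = 147.7 × 5.2689 = 778.21 RPM.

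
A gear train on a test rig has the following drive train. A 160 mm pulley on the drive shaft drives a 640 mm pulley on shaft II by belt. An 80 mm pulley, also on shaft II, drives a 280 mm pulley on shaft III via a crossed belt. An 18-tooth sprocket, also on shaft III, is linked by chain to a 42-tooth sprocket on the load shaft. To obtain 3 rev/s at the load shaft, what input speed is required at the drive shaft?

98 rev/s

Overall ratio R = 4 × 3.5 × 2.3333 = 32.667.
Required input speed = output speed × R = 3 × 32.667 = 98 rev/s.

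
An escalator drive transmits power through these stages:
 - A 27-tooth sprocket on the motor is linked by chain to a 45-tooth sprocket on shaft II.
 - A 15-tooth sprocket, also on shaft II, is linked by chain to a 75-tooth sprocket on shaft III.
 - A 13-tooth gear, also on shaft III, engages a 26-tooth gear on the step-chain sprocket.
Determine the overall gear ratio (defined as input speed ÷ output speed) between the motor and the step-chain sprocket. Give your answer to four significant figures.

16.67

Each stage contributes driven/driver: chain 45/27 = 1.6667, chain 75/15 = 5, gear mesh 26/13 = 2.
Overall: 1.6667 × 5 × 2 = 16.667.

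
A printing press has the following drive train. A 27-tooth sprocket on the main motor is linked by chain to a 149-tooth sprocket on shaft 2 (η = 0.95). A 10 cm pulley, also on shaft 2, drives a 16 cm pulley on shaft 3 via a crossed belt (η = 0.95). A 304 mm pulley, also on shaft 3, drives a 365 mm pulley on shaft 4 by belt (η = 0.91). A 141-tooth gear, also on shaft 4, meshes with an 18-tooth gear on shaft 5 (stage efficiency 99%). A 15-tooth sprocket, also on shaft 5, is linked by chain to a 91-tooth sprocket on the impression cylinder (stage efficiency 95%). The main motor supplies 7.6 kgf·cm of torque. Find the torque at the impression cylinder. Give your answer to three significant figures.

Chain: ratio = 149/27 = 5.5185; torque at shaft 2 = 7.6 × 5.5185 × 0.95 = 39.844 kgf·cm.
Belt: ratio = 16/10 = 1.6; torque at shaft 3 = 39.844 × 1.6 × 0.95 = 60.562 kgf·cm.
Belt: ratio = 365/304 = 1.2007; torque at shaft 4 = 60.562 × 1.2007 × 0.91 = 66.17 kgf·cm.
Gear mesh: ratio = 18/141 = 0.12766; torque at shaft 5 = 66.17 × 0.12766 × 0.99 = 8.3628 kgf·cm.
Chain: ratio = 91/15 = 6.0667; torque at the impression cylinder = 8.3628 × 6.0667 × 0.95 = 48.198 kgf·cm.

48.2 kgf·cm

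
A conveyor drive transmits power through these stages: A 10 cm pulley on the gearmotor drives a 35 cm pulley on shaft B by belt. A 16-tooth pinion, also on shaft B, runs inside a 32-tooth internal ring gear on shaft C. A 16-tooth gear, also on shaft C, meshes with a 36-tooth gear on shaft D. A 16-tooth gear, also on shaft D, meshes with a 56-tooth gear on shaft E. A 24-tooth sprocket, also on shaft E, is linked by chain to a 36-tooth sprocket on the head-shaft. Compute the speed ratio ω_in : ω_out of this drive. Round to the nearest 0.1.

Each stage contributes driven/driver: belt 35/10 = 3.5, internal gear 32/16 = 2, gear mesh 36/16 = 2.25, gear mesh 56/16 = 3.5, chain 36/24 = 1.5.
Overall: 3.5 × 2 × 2.25 × 3.5 × 1.5 = 82.688.

82.7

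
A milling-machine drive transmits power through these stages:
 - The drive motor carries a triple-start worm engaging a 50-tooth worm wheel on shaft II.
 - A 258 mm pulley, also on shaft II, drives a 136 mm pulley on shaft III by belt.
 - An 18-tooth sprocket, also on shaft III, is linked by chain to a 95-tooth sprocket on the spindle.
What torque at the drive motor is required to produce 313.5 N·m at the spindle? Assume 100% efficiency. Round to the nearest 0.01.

Overall ratio R = 16.667 × 0.52713 × 5.2778 = 46.368.
Input torque = output torque / R = 313.5 / 46.368 = 6.7611 N·m.

6.76 N·m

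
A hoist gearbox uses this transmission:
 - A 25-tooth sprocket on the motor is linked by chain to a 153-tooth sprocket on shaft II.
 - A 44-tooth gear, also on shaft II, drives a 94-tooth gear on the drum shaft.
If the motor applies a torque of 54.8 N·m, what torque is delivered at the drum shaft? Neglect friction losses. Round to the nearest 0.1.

After the chain (153/25): 54.8 × 6.12 = 335.38 N·m
After the gear mesh (94/44): 335.38 × 2.1364 = 716.49 N·m

716.5 N·m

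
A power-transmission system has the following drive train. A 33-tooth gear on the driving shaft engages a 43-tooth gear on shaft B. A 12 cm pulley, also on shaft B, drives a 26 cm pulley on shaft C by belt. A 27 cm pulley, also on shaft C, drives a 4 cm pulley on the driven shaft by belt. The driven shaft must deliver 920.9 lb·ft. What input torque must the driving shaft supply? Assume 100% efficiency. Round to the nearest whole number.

2202 lb·ft

Overall ratio R = 1.303 × 2.1667 × 0.14815 = 0.41826.
Input torque = output torque / R = 920.9 / 0.41826 = 2201.8 lb·ft.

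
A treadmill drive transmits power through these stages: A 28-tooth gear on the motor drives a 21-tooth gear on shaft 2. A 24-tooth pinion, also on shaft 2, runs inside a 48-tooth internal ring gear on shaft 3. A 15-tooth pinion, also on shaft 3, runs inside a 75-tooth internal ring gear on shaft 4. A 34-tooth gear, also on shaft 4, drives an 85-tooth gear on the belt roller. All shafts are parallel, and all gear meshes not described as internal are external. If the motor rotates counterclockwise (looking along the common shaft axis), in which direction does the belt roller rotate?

the motor → shaft 2: external mesh, 1 reversal → CW.
shaft 2 → shaft 3: internal mesh, same direction → CW.
shaft 3 → shaft 4: internal mesh, same direction → CW.
shaft 4 → the belt roller: external mesh, 1 reversal → CCW.
2 reversals in total — an even number — so the belt roller turns the same way as the motor.

counterclockwise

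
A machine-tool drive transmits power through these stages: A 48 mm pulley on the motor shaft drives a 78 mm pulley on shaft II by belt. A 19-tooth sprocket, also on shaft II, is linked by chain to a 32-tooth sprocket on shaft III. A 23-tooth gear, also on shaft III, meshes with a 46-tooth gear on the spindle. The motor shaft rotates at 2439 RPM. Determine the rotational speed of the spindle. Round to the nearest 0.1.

belt 78/48 = 1.625 → 2439/1.625 = 1500.9 RPM
chain 32/19 = 1.6842 → 1500.9/1.6842 = 891.17 RPM
gear mesh 46/23 = 2 → 891.17/2 = 445.59 RPM

445.6 RPM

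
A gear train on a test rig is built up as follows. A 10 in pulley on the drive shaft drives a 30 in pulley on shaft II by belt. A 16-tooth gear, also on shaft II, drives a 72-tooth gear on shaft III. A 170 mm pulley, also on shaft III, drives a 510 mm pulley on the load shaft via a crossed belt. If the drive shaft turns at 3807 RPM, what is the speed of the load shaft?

Belt: ratio = 30/10 = 3, so shaft II turns at 3807 / 3 = 1269 RPM.
Gear mesh: ratio = 72/16 = 4.5, so shaft III turns at 1269 / 4.5 = 282 RPM.
Belt: ratio = 510/170 = 3, so the load shaft turns at 282 / 3 = 94 RPM.

94 RPM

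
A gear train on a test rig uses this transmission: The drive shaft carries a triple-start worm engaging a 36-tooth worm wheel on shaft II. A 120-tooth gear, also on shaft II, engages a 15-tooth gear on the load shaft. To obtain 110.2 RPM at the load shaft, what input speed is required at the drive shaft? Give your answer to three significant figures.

165 RPM

Overall ratio R = 12 × 0.125 = 1.5.
Required input speed = output speed × R = 110.2 × 1.5 = 165.3 RPM.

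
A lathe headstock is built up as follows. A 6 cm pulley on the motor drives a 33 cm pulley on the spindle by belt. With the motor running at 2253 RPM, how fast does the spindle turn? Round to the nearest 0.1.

409.6 RPM

the motor → the spindle (belt, 33/6): 2253 ÷ 5.5 = 409.64 RPM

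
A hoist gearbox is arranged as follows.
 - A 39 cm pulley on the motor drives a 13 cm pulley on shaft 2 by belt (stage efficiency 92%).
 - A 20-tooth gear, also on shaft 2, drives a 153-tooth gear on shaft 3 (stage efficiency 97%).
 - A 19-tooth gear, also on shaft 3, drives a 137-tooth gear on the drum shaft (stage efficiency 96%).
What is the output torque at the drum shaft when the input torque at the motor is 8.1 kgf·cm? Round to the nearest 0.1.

127.6 kgf·cm

belt 13/39 = 0.33333 → τ = 8.1·0.33333·0.92 = 2.484 kgf·cm
gear mesh 153/20 = 7.65 → τ = 2.484·7.65·0.97 = 18.433 kgf·cm
gear mesh 137/19 = 7.2105 → τ = 18.433·7.2105·0.96 = 127.59 kgf·cm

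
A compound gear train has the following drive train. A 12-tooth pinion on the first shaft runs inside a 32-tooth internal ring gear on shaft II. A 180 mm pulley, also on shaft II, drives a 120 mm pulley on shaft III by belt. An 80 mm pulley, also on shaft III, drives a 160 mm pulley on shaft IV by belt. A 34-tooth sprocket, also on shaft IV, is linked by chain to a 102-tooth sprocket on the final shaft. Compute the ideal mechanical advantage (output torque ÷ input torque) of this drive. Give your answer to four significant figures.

10.67

Each stage contributes driven/driver: internal gear 32/12 = 2.6667, belt 120/180 = 0.66667, belt 160/80 = 2, chain 102/34 = 3.
Overall: 2.6667 × 0.66667 × 2 × 3 = 10.667.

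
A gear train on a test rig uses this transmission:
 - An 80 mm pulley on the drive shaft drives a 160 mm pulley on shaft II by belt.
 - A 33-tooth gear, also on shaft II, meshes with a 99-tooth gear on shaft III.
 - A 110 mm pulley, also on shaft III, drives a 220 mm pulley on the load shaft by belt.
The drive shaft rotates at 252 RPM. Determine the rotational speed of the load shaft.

21 RPM

Belt: ratio = 160/80 = 2, so shaft II turns at 252 / 2 = 126 RPM.
Gear mesh: ratio = 99/33 = 3, so shaft III turns at 126 / 3 = 42 RPM.
Belt: ratio = 220/110 = 2, so the load shaft turns at 42 / 2 = 21 RPM.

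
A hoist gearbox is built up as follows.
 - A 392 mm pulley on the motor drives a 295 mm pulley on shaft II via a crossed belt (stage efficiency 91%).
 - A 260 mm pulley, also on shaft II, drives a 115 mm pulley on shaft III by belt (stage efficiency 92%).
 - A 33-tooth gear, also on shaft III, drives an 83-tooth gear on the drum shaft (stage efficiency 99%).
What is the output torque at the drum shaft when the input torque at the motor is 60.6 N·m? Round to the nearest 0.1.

After the belt (295/392): 60.6 × 0.75255 × 0.91 = 41.5 N·m
After the belt (115/260): 41.5 × 0.44231 × 0.92 = 16.887 N·m
After the gear mesh (83/33): 16.887 × 2.5152 × 0.99 = 42.05 N·m

42.0 N·m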